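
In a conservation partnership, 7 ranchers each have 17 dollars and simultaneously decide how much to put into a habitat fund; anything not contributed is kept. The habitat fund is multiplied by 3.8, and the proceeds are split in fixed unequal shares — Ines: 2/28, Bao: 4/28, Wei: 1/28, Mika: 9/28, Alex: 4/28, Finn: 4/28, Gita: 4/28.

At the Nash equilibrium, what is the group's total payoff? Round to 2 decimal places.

For player j, contributing a unit is worthwhile iff 3.8 × (j's share) ≥ 1, i.e. iff j's share is at least 0.2632.
The only share above 0.2632 is Mika's 9/28, contributing 17; the remaining 6 contribute 0. Total contributed: 17.
The habitat fund pays out 3.8 × 17 = 64.60 in total (split across the unequal shares, but the aggregate is all that matters for the group sum).
The 6 free-riders keep 17 each, adding 102. Group total = 102 + 64.60 = 166.60.

166.60 dollars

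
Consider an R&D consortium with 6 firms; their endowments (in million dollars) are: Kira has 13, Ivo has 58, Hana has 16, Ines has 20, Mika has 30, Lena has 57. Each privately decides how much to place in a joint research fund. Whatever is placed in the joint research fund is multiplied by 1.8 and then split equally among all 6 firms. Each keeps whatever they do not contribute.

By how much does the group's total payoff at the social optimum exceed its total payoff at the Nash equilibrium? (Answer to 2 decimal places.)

155.20 million dollars

The private return per contributed unit is 1.8/6 = 0.3000 < 1 for every player regardless of endowment, so the Nash equilibrium is zero contribution and the group total is Σ E_j = 13 + 58 + 16 + 20 + 30 + 57 = 194.
Each contributed unit returns 1.800 to the group, so the social optimum is full contribution by everyone: group total = 1.800 × 194 = 349.20.
Efficiency loss = (1.800 − 1) × 194 = 155.20.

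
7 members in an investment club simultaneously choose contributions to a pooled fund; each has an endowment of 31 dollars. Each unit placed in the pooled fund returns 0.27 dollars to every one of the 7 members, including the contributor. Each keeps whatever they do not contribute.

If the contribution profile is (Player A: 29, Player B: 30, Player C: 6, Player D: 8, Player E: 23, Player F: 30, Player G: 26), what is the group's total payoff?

Total contributed: 29 + 30 + 6 + 8 + 23 + 30 + 26 = 152; total kept: 7 × 31 − 152 = 65.
The pooled fund pays out 0.27 × 7 × 152 = 287.28 in aggregate.
Group total = 65 + 287.28 = 352.28.

352.28 dollars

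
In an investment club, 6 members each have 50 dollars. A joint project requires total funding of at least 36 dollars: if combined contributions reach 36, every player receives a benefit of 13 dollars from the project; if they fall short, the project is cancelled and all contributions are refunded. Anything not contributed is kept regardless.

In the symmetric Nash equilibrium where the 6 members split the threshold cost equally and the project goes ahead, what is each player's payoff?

57 dollars

Equal share of the threshold: 36/6 = 6.
At this profile no one gains by cutting their contribution: any cut drops the total below 36, the project is cancelled, contributions are refunded, and the deviator ends with 50, which is less than 50 − 6 + 13 = 57. Contributing more than 6 just wastes the excess. So contributing exactly 6 is a best response.
Each player's payoff: 50 − 6 + 13 = 57.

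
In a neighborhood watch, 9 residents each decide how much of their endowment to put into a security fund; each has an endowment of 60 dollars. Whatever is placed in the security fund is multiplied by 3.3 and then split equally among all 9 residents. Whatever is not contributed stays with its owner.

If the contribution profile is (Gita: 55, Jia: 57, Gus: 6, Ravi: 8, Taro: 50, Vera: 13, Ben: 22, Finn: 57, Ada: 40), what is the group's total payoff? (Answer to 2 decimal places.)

Total contributed: 55 + 57 + 6 + 8 + 50 + 13 + 22 + 57 + 40 = 308; total kept: 9 × 60 − 308 = 232.
The security fund pays out 3.3 × 308 = 1016.40 in aggregate.
Group total = 232 + 1016.40 = 1248.40.

1248.40 dollars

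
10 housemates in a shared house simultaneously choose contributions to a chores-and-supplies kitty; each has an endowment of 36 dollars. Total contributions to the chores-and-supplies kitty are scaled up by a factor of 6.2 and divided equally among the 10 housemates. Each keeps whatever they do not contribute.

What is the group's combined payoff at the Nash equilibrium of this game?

Each contributed unit returns 6.2/10 = 0.6200 to its contributor — below 1 — so contributing 0 is dominant for every player. At the Nash equilibrium everyone keeps their 36, and the group total is 10 × 36 = 360.

360.00 dollars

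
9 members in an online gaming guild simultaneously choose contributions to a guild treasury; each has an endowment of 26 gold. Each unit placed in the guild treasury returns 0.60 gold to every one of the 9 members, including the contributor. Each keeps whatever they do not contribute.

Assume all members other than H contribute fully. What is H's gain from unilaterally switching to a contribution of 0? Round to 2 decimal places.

Switching from a contribution of 26 to 0 lets H keep an extra 26 gold, but lowers the guild treasury by 26, which costs H their own share of that drop: 0.60 × 26 = 15.60.
Net gain = 26 − 15.60 = 10.40. The private return per contributed unit (0.60) is below 1, so free-riding is indeed the best response regardless of what the others do.

10.40 gold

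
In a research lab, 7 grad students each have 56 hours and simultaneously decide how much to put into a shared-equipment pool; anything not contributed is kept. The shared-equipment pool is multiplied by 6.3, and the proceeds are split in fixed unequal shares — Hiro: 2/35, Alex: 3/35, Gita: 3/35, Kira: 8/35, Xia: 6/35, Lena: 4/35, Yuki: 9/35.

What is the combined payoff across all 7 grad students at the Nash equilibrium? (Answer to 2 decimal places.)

1282.40 hours

For player j, contributing a unit is worthwhile iff 6.3 × (j's share) ≥ 1, i.e. iff j's share is at least 0.1587.
Kira, Xia and Yuki are above the threshold, contributing 56 each; the remaining 4 contribute 0. Total contributed: 168.
The shared-equipment pool pays out 6.3 × 168 = 1058.40 in total (split across the unequal shares, but the aggregate is all that matters for the group sum).
The 4 free-riders keep 56 each, adding 224. Group total = 224 + 1058.40 = 1282.40.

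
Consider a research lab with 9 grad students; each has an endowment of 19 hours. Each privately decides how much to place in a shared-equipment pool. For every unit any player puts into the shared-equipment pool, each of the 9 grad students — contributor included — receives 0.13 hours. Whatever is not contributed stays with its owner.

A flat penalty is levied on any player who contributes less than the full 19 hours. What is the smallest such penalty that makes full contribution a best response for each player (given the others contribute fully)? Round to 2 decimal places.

Given the others contribute fully, the best deviation is to contribute 0 (any partial contribution still incurs the fine and gives up units whose private return 0.13 is below 1).
Deviating from 19 to 0 saves 19 hours but forfeits the deviator's share of the drop in the shared-equipment pool: 0.13 × 19 = 2.47.
So the deviation gain is 19 − 2.47 = 16.53, and the fine must be at least 16.53 hours to wipe it out.

16.53 hours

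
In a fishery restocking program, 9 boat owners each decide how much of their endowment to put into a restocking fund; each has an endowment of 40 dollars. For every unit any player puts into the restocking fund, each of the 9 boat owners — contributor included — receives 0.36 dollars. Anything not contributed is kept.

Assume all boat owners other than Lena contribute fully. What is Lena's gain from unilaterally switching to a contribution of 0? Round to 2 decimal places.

Switching from a contribution of 40 to 0 lets Lena keep an extra 40 dollars, but lowers the restocking fund by 40, which costs Lena their own share of that drop: 0.36 × 40 = 14.40.
Net gain = 40 − 14.40 = 25.60. The private return per contributed unit (0.36) is below 1, so free-riding is indeed the best response regardless of what the others do.

25.60 dollars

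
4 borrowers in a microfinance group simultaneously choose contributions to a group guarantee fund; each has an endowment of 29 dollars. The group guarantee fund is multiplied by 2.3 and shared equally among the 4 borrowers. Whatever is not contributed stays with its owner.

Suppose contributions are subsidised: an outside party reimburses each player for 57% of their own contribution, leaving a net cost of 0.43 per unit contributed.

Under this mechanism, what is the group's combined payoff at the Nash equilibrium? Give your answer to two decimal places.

332.92 dollars

With the mechanism, a contributed unit returns (2.3/4) / 0.43 = 1.3372 per unit of net cost to the contributor — now above 1 — so contributing fully is weakly dominant for every player.
So the Nash equilibrium is full contribution by all 4; the group earns 4 × (29 × 0.57 + 2.3 × 29) = 332.92.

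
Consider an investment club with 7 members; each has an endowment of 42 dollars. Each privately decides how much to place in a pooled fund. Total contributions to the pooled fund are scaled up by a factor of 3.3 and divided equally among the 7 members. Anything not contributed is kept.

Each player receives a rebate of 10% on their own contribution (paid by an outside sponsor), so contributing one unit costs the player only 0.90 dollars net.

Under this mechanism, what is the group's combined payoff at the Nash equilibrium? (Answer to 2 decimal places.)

294.00 dollars

Even with the mechanism, each unit contributed returns only (3.3/7) / 0.90 = 0.5238 per unit of net cost, so contributing nothing is still dominant.
At the Nash equilibrium no one contributes; group total payoff = 7 × 42 = 294.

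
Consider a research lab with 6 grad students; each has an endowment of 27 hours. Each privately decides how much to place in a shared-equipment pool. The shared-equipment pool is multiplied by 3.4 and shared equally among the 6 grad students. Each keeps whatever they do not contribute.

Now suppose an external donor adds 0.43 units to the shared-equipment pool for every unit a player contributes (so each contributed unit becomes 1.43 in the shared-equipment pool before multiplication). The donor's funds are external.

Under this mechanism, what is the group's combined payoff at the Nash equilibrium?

With the mechanism, a contributed unit returns 3.4 × 1.43 / 6 = 0.8103 per unit of net cost — still below 1 — so contributing 0 remains dominant for every player.
At the Nash equilibrium no one contributes; group total payoff = 6 × 27 = 162.

162.00 hours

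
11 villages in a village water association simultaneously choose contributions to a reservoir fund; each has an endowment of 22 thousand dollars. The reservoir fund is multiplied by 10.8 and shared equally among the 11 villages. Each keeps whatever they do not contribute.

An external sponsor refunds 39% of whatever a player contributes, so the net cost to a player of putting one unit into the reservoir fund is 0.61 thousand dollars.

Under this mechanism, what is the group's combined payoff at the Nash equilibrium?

2707.98 thousand dollars

With the mechanism, a contributed unit returns (10.8/11) / 0.61 = 1.6095 per unit of net cost to the contributor — now above 1 — so contributing fully is weakly dominant for every player.
So the Nash equilibrium is full contribution by all 11; the group earns 11 × (22 × 0.39 + 10.8 × 22) = 2707.98.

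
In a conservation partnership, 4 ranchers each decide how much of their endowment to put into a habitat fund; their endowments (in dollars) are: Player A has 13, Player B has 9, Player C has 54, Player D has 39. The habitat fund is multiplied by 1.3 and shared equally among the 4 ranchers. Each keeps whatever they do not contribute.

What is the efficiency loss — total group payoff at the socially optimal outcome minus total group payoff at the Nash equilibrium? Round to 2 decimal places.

The private return per contributed unit is 1.3/4 = 0.3250 < 1 for every player regardless of endowment, so the Nash equilibrium is zero contribution and the group total is Σ E_j = 13 + 9 + 54 + 39 = 115.
Each contributed unit returns 1.300 to the group, so the social optimum is full contribution by everyone: group total = 1.300 × 115 = 149.50.
Efficiency loss = (1.300 − 1) × 115 = 34.50.

34.50 dollars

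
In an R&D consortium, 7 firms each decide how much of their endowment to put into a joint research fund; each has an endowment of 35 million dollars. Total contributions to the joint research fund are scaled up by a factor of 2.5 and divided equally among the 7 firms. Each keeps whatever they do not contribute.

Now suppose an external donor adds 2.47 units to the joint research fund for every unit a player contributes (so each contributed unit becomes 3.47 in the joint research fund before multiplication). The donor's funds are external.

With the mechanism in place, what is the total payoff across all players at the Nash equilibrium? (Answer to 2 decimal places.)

2125.38 million dollars

With the mechanism, a contributed unit returns 2.5 × 3.47 / 7 = 1.2393 per unit of net cost to the contributor — now above 1 — so contributing fully is weakly dominant for every player.
At the Nash equilibrium everyone contributes 35. Group total payoff = 2.5 × 3.47 × 245 = 2125.38.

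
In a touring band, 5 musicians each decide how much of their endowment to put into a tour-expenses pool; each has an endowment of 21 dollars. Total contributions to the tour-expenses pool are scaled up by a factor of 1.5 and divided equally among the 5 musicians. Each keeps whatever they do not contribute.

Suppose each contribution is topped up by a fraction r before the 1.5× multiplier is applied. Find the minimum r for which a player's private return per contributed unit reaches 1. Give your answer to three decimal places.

With matching at rate r, one contributed unit becomes (1 + r) in the tour-expenses pool and returns 1.5 × (1 + r) / 5 to the contributor.
Setting this equal to 1: 1 + r = 5/1.5 = 3.3333.
So the minimum matching rate is r = 3.3333 − 1 = 2.333.

2.333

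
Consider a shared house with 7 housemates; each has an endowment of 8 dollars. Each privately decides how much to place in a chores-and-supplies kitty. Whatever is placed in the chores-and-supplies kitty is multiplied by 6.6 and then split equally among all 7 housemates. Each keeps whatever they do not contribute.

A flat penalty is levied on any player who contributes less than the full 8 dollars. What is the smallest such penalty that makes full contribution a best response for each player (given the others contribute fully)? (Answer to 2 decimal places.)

Given the others contribute fully, the best deviation is to contribute 0 (any partial contribution still incurs the fine and gives up units whose private return 0.9429 is below 1).
Deviating from 8 to 0 saves 8 dollars but forfeits the deviator's share of the drop in the chores-and-supplies kitty: 6.6/7 × 8 = 7.54.
So the deviation gain is 8 − 7.54 = 0.46, and the fine must be at least 0.46 dollars to wipe it out.

0.46 dollars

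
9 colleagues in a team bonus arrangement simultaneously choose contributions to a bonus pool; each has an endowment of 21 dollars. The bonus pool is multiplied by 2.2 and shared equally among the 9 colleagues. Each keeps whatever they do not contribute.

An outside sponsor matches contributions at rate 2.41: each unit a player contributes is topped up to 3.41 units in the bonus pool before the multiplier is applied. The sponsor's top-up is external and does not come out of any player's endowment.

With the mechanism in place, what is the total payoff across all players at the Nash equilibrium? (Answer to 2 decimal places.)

Even with the mechanism, each unit contributed returns only 2.2 × 3.41 / 9 = 0.8336 per unit of net cost, so contributing nothing is still dominant.
Everyone keeps their endowment and the group total is 9 × 21 = 189.

189.00 dollars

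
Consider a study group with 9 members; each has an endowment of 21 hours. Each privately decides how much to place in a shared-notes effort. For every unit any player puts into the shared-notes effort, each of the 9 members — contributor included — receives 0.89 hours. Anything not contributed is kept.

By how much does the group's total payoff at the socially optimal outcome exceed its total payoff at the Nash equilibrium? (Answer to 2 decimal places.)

The private return per contributed unit is 0.89 < 1, so contributing 0 is dominant for every player. At the Nash equilibrium everyone keeps their 21, and the group total is 9 × 21 = 189.
Each contributed unit returns 8.010 to the group as a whole (0.89 to each of 9 players), which exceeds 1, so the social optimum is full contribution: group total = 8.010 × 189 = 1513.89.
Efficiency loss = 1513.89 − 189 = 1324.89.

1324.89 hours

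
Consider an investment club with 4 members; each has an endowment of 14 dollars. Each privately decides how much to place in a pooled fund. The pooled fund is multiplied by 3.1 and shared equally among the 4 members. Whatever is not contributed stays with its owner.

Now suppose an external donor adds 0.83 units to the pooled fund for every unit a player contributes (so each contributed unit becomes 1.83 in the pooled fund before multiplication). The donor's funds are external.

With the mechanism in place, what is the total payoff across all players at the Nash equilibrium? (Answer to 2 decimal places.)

317.69 dollars

The effective private return per unit is now 3.1 × 1.83 / 4 = 1.4183 > 1, so every player's dominant strategy flips to full contribution.
So the Nash equilibrium is full contribution by all 4; the group earns 3.1 × 1.83 × 56 = 317.69.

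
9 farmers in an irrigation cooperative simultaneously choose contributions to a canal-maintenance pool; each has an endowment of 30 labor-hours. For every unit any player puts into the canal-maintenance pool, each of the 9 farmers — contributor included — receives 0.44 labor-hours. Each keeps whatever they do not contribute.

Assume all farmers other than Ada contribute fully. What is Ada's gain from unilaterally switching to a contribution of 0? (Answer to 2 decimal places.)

16.80 labor-hours

Switching from a contribution of 30 to 0 lets Ada keep an extra 30 labor-hours, but lowers the canal-maintenance pool by 30, which costs Ada their own share of that drop: 0.44 × 30 = 13.20.
Net gain = 30 − 13.20 = 16.80. The private return per contributed unit (0.44) is below 1, so free-riding is indeed the best response regardless of what the others do.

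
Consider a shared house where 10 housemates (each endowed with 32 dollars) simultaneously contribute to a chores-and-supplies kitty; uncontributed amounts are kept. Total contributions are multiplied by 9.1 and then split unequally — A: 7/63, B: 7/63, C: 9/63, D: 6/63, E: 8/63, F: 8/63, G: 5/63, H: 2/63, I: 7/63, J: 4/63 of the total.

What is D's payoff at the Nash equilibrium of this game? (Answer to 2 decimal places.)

Each unit j contributes comes back to j as 9.1 × (j's share), so j prefers to contribute only if that share exceeds 1/9.1 = 0.1099; otherwise keeping the unit dominates.
A, B, C, E, F and I clear that bar, contributing 32 each; the remaining 4 contribute 0. Total contributed: 192.
D keeps 32 and receives 9.1 × 192 × 6/63 = 166.40 from the chores-and-supplies kitty, for a payoff of 198.40.

198.40 dollars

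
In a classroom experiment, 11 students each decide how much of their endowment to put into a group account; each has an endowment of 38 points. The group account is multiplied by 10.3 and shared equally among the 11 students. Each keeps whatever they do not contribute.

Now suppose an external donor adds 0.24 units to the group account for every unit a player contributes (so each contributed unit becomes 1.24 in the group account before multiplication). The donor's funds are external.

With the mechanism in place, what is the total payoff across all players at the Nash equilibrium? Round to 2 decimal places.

Under the mechanism each unit contributed yields 10.3 × 1.24 / 11 = 1.1611 back to its contributor per unit of net cost, which exceeds 1, making full contribution the dominant choice for everyone.
At the Nash equilibrium everyone contributes 38. Group total payoff = 10.3 × 1.24 × 418 = 5338.70.

5338.70 points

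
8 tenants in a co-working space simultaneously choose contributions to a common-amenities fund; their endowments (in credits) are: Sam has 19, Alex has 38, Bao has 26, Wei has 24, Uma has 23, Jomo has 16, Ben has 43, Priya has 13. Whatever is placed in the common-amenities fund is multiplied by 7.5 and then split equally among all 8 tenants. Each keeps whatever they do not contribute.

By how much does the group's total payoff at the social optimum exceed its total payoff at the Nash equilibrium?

The private return per contributed unit is 7.5/8 = 0.9375 < 1 for every player regardless of endowment, so the Nash equilibrium is zero contribution and the group total is Σ E_j = 19 + 38 + 26 + 24 + 23 + 16 + 43 + 13 = 202.
Each contributed unit returns 7.500 to the group, so the social optimum is full contribution by everyone: group total = 7.500 × 202 = 1515.00.
Efficiency loss = (7.500 − 1) × 202 = 1313.00.

1313.00 credits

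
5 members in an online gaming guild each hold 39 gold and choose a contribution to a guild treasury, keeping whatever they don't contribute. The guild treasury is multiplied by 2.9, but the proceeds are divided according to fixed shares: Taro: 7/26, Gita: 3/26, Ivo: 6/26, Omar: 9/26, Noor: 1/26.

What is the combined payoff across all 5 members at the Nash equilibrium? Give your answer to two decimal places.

269.10 gold

Player j's private return per contributed unit is 2.9 × (j's share). Contributing is weakly dominant for j when that share is at least 1/2.9 = 0.3448, and contributing 0 is dominant otherwise.
Only Omar (9/26) clears that bar, contributing 39; the remaining 4 contribute 0. Total contributed: 39.
The guild treasury pays out 2.9 × 39 = 113.10 in total (split across the unequal shares, but the aggregate is all that matters for the group sum).
The 4 free-riders keep 39 each, adding 156. Group total = 156 + 113.10 = 269.10.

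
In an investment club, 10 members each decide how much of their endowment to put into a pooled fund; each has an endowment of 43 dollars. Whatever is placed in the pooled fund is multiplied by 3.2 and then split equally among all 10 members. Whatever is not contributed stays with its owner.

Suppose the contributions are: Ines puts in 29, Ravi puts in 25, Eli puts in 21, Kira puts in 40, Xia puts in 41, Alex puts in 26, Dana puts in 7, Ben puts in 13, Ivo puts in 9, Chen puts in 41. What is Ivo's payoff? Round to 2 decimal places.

114.64 dollars

Total contributed: 29 + 25 + 21 + 40 + 41 + 26 + 7 + 13 + 9 + 41 = 252.
Each receives 3.2 × 252 / 10 = 80.64 from the pooled fund.
Ivo keeps 43 − 9 = 34, so Ivo's payoff is 34 + 80.64 = 114.64.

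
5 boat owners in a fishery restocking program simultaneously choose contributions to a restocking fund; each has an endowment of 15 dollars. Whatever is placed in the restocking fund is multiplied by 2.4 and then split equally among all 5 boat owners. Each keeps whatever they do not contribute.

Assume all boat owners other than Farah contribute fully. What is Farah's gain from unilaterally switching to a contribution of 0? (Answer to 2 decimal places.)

7.80 dollars

Switching from a contribution of 15 to 0 lets Farah keep an extra 15 dollars, but lowers the restocking fund by 15, which costs Farah their own share of that drop: 2.4/5 × 15 = 7.20.
Net gain = 15 − 7.20 = 7.80. The private return per contributed unit (0.4800) is below 1, so free-riding is indeed the best response regardless of what the others do.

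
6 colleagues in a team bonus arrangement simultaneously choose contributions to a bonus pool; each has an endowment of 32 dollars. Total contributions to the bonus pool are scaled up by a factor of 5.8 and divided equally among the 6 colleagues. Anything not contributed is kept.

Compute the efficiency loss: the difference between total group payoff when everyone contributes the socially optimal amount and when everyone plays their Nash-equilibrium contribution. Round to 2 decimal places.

921.60 dollars

Each contributed unit returns 5.8/6 = 0.9667 to its contributor — below 1 — so contributing 0 is dominant for every player. At the Nash equilibrium everyone keeps their 32, and the group total is 6 × 32 = 192.
Each contributed unit returns 5.800 to the group as a whole (0.9667 to each of 6 players), which exceeds 1, so the social optimum is full contribution: group total = 5.800 × 192 = 1113.60.
Efficiency loss = 1113.60 − 192 = 921.60.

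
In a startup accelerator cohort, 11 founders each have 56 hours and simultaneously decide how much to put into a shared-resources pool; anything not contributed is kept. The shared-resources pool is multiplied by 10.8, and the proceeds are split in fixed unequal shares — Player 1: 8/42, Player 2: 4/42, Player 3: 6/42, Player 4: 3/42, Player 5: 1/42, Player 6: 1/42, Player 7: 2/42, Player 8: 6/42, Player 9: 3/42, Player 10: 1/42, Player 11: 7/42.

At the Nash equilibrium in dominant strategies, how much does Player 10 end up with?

128.00 hours

For player j, contributing a unit is worthwhile iff 10.8 × (j's share) ≥ 1, i.e. iff j's share is at least 0.0926.
Player 1, Player 2, Player 3, Player 8 and Player 11 clear that bar, contributing 56 each; the remaining 6 contribute 0. Total contributed: 280.
Player 10 keeps 56 and receives 10.8 × 280 × 1/42 = 72.00 from the shared-resources pool, for a payoff of 128.00.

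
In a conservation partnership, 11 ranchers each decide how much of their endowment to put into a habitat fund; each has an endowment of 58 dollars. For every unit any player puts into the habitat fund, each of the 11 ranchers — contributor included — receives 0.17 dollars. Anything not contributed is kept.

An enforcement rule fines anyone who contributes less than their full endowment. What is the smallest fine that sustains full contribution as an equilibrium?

48.14 dollars

Given the others contribute fully, the best deviation is to contribute 0 (any partial contribution still incurs the fine and gives up units whose private return 0.17 is below 1).
Deviating from 58 to 0 saves 58 dollars but forfeits the deviator's share of the drop in the habitat fund: 0.17 × 58 = 9.86.
So the deviation gain is 58 − 9.86 = 48.14, and the fine must be at least 48.14 dollars to wipe it out.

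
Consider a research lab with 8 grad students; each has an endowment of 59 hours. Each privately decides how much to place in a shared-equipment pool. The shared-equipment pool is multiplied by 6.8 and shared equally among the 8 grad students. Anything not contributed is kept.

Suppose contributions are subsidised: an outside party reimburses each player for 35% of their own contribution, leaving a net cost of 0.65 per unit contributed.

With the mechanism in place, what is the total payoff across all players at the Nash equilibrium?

The effective private return per unit is now (6.8/8) / 0.65 = 1.3077 > 1, so every player's dominant strategy flips to full contribution.
So the Nash equilibrium is full contribution by all 8; the group earns 8 × (59 × 0.35 + 6.8 × 59) = 3374.80.

3374.80 hours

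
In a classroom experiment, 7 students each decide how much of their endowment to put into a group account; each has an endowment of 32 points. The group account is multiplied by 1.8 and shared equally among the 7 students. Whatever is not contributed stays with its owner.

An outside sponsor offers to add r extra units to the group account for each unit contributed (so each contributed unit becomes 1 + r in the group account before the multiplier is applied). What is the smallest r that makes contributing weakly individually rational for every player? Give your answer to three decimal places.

With matching at rate r, one contributed unit becomes (1 + r) in the group account and returns 1.8 × (1 + r) / 7 to the contributor.
Setting this equal to 1: 1 + r = 7/1.8 = 3.8889.
So the minimum matching rate is r = 3.8889 − 1 = 2.889.

2.889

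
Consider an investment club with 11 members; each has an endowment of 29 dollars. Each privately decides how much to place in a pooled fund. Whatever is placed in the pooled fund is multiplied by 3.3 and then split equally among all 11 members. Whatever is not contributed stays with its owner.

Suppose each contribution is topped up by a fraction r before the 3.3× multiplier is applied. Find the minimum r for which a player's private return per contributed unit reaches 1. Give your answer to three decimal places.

With matching at rate r, one contributed unit becomes (1 + r) in the pooled fund and returns 3.3 × (1 + r) / 11 to the contributor.
Setting this equal to 1: 1 + r = 11/3.3 = 3.3333.
So the minimum matching rate is r = 3.3333 − 1 = 2.333.

2.333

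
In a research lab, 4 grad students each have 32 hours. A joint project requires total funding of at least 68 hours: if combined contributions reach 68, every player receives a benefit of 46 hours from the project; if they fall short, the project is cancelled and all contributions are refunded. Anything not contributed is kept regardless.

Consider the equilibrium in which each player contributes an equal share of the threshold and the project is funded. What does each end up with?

61 hours

Equal share of the threshold: 68/4 = 17.
At this profile no one gains by cutting their contribution: any cut drops the total below 68, the project is cancelled, contributions are refunded, and the deviator ends with 32, which is less than 32 − 17 + 46 = 61. Contributing more than 17 just wastes the excess. So contributing exactly 17 is a best response.
Each player's payoff: 32 − 17 + 46 = 61.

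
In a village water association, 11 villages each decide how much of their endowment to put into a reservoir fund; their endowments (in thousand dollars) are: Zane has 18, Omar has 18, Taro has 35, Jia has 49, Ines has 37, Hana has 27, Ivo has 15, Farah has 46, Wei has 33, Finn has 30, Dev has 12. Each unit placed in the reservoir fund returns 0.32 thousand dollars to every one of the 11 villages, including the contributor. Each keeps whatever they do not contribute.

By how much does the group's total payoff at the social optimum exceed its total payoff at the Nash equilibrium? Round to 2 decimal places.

806.40 thousand dollars

The private return per contributed unit is 0.32 < 1 for everyone, so the Nash equilibrium is zero contribution and the group total is Σ E_j = 18 + 18 + 35 + 49 + 37 + 27 + 15 + 46 + 33 + 30 + 12 = 320.
Each contributed unit returns 3.520 to the group, so the social optimum is full contribution by everyone: group total = 3.520 × 320 = 1126.40.
Efficiency loss = (3.520 − 1) × 320 = 806.40.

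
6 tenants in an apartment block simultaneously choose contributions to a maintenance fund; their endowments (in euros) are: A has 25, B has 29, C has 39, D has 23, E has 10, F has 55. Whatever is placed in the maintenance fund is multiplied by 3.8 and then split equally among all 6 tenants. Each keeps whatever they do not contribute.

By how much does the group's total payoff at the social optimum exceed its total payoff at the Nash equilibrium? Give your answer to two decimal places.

The private return per contributed unit is 3.8/6 = 0.6333 < 1 for every player regardless of endowment, so the Nash equilibrium is zero contribution and the group total is Σ E_j = 25 + 29 + 39 + 23 + 10 + 55 = 181.
Each contributed unit returns 3.800 to the group, so the social optimum is full contribution by everyone: group total = 3.800 × 181 = 687.80.
Efficiency loss = (3.800 − 1) × 181 = 506.80.

506.80 euros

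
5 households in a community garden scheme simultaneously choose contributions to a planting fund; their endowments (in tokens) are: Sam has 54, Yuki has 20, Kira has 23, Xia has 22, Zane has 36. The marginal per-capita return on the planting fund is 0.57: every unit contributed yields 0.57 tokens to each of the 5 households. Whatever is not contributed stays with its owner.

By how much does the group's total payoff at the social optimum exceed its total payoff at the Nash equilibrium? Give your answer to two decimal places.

286.75 tokens

The private return per contributed unit is 0.57 < 1 for everyone, so the Nash equilibrium is zero contribution and the group total is Σ E_j = 54 + 20 + 23 + 22 + 36 = 155.
Each contributed unit returns 2.850 to the group, so the social optimum is full contribution by everyone: group total = 2.850 × 155 = 441.75.
Efficiency loss = (2.850 − 1) × 155 = 286.75.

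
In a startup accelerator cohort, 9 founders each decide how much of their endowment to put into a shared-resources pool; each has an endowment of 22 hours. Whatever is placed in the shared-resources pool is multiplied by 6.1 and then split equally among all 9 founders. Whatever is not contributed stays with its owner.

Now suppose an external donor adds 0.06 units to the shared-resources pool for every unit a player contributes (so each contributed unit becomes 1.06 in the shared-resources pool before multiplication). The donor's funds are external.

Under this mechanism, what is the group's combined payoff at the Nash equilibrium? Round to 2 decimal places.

Even with the mechanism, each unit contributed returns only 6.1 × 1.06 / 9 = 0.7184 per unit of net cost, so contributing nothing is still dominant.
Everyone keeps their endowment and the group total is 9 × 22 = 198.

198.00 hours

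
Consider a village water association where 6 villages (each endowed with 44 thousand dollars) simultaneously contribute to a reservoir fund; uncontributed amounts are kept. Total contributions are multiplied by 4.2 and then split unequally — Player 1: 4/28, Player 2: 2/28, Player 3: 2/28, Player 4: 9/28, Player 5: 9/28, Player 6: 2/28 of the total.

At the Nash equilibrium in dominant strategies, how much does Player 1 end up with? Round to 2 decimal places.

Each unit j contributes comes back to j as 4.2 × (j's share), so j prefers to contribute only if that share exceeds 1/4.2 = 0.2381; otherwise keeping the unit dominates.
The shares above 0.2381 belong to Player 4 and Player 5, contributing 44 each; the remaining 4 contribute 0. Total contributed: 88.
Player 1 keeps 44 and receives 4.2 × 88 × 4/28 = 52.80 from the reservoir fund, for a payoff of 96.80.

96.80 thousand dollars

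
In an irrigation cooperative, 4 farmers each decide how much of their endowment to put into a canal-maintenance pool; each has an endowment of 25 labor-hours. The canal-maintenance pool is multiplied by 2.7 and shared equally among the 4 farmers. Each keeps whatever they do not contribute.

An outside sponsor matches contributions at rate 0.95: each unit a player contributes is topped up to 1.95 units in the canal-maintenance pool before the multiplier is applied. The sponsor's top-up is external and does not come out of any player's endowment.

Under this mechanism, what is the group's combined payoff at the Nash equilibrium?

526.50 labor-hours

The effective private return per unit is now 2.7 × 1.95 / 4 = 1.3163 > 1, so every player's dominant strategy flips to full contribution.
So the Nash equilibrium is full contribution by all 4; the group earns 2.7 × 1.95 × 100 = 526.50.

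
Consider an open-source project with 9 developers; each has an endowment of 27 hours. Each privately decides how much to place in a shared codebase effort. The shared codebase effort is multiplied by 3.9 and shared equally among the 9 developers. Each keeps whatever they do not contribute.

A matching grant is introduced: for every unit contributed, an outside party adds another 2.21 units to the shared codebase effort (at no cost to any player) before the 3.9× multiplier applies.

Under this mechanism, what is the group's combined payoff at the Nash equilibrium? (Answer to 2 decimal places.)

3042.12 hours

With the mechanism, a contributed unit returns 3.9 × 3.21 / 9 = 1.3910 per unit of net cost to the contributor — now above 1 — so contributing fully is weakly dominant for every player.
So the Nash equilibrium is full contribution by all 9; the group earns 3.9 × 3.21 × 243 = 3042.12.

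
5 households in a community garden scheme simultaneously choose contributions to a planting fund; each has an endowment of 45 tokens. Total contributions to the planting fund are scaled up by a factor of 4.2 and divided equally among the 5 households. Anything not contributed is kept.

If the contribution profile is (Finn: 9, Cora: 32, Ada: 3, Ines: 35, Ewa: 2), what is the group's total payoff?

484.20 tokens

Total contributed: 9 + 32 + 3 + 35 + 2 = 81; total kept: 5 × 45 − 81 = 144.
The planting fund pays out 4.2 × 81 = 340.20 in aggregate.
Group total = 144 + 340.20 = 484.20.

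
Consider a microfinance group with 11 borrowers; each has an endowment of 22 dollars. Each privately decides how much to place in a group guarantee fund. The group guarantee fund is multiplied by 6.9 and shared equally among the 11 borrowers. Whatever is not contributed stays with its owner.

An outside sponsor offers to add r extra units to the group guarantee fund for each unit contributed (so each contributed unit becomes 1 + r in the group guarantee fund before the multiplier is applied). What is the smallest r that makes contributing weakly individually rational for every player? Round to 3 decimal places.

0.594

With matching at rate r, one contributed unit becomes (1 + r) in the group guarantee fund and returns 6.9 × (1 + r) / 11 to the contributor.
Setting this equal to 1: 1 + r = 11/6.9 = 1.5942.
So the minimum matching rate is r = 1.5942 − 1 = 0.594.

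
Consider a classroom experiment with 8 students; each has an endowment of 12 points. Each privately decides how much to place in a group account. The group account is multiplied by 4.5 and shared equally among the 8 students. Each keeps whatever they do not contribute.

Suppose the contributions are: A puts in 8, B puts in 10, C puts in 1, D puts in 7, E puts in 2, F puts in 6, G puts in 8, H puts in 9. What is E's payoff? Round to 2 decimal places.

38.69 points

Total contributed: 8 + 10 + 1 + 7 + 2 + 6 + 8 + 9 = 51.
Each receives 4.5 × 51 / 8 = 28.69 from the group account.
E keeps 12 − 2 = 10, so E's payoff is 10 + 28.69 = 38.69.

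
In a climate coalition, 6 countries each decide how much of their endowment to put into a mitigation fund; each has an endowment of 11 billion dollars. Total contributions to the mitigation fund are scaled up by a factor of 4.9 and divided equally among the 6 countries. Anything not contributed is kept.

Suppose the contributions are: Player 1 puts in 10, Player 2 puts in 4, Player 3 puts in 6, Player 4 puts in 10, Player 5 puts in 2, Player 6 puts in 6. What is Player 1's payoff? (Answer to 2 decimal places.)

32.03 billion dollars

Total contributed: 10 + 4 + 6 + 10 + 2 + 6 = 38.
Each receives 4.9 × 38 / 6 = 31.03 from the mitigation fund.
Player 1 keeps 11 − 10 = 1, so Player 1's payoff is 1 + 31.03 = 32.03.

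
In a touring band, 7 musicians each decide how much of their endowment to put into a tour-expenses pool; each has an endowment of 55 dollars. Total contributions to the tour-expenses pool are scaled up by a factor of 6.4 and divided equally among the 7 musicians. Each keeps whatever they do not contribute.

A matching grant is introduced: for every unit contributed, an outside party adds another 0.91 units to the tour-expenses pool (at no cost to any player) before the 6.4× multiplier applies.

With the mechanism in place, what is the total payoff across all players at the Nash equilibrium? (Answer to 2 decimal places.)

The effective private return per unit is now 6.4 × 1.91 / 7 = 1.7463 > 1, so every player's dominant strategy flips to full contribution.
At the Nash equilibrium everyone contributes 55. Group total payoff = 6.4 × 1.91 × 385 = 4706.24.

4706.24 dollars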